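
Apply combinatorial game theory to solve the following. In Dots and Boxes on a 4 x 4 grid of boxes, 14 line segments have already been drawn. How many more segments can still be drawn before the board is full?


Grid: 4 x 4 boxes, i.e. 5 rows and 5 columns of dots.
Horizontal edges: (rows + 1) * cols = 5 * 4 = 20
Vertical edges: rows * (cols + 1) = 4 * 5 = 20
Total edges: 20 + 20 = 40
Edges drawn: 14
Remaining: 40 - 14 = 26

26


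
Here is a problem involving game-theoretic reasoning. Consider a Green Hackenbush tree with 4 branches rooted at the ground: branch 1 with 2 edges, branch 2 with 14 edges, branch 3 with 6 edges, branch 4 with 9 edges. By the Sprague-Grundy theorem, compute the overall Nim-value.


The tree has 4 branches from the ground vertex.
In Green Hackenbush, the Nim-value of a simple path of length k is k.
Branch 1: length 2, Nim-value = 2
Branch 2: length 14, Nim-value = 14
Branch 3: length 6, Nim-value = 6
Branch 4: length 9, Nim-value = 9
Total Nim-value = XOR of all branch values:
0 XOR 2 = 2
2 XOR 14 = 12
12 XOR 6 = 10
10 XOR 9 = 3
Nim-value of the tree = 3

3


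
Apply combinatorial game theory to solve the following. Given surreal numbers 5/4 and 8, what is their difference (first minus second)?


x = 5/4, y = 8
Converting to common denominator: 4
x = 5/4, y = 32/4
x - y = 5/4 - 8 = -27/4

-27/4


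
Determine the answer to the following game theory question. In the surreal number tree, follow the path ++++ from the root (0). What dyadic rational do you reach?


Sign expansion: ++++
Rule: track bounds (lo, hi), initially (-inf, +inf). On '+', the current value becomes lo and we move to the simplest number in (value, hi): value + 1 if hi = +inf, otherwise the midpoint (value + hi)/2. On '-', the current value becomes hi and we move to value - 1 if lo = -inf, otherwise the midpoint (lo + value)/2.
Start at 0.
Step 1: sign = +, move right. Bounds: (0, +inf). Value = 1
Step 2: sign = +, move right. Bounds: (1, +inf). Value = 2
Step 3: sign = +, move right. Bounds: (2, +inf). Value = 3
Step 4: sign = +, move right. Bounds: (3, +inf). Value = 4
The surreal number with sign expansion ++++ is 4.

4


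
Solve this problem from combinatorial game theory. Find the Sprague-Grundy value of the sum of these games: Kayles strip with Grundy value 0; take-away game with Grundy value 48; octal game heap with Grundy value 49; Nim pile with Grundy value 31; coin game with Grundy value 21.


By the Sprague-Grundy theorem, the Grundy value of a sum of games is the XOR of individual Grundy values.
Kayles strip: Grundy value = 0. Running XOR: 0 XOR 0 = 0
take-away game: Grundy value = 48. Running XOR: 0 XOR 48 = 48
octal game heap: Grundy value = 49. Running XOR: 48 XOR 49 = 1
Nim pile: Grundy value = 31. Running XOR: 1 XOR 31 = 30
coin game: Grundy value = 21. Running XOR: 30 XOR 21 = 11
The combined Grundy value is 11.

11


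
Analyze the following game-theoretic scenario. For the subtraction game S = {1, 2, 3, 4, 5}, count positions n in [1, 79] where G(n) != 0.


Subtraction set S = {1, 2, 3, 4, 5}, so G(n) = n mod 6.
G(n) = 0 when n is a multiple of 6.
Multiples of 6 in [1, 79]: 13
N-positions (nonzero Grundy) = 79 - 13 = 66

66


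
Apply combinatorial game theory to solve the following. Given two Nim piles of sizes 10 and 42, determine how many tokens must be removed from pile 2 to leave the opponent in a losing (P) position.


Piles: 10 and 42
Current XOR: 10 XOR 42 = 32 (non-zero, so this is an N-position).
To make the XOR zero, we need to find a move that balances the piles.
For pile 2 (size 42): target = 42 XOR 32 = 10
We reduce pile 2 from 42 to 10.
Tokens removed: 42 - 10 = 32
Verification: 10 XOR 10 = 0

32


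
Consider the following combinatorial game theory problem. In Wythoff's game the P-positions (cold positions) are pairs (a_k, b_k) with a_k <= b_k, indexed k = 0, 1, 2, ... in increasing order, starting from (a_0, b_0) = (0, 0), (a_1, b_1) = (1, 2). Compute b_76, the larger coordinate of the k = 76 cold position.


By Wythoff's theorem, a_k = floor(k * phi) and b_k = floor(k * phi^2) = a_k + k, where phi = (1 + sqrt(5))/2 is the golden ratio.
phi = (1 + sqrt(5))/2 = 1.618034
phi^2 = phi + 1 = 2.618034
k = 76
k * phi^2 = 76 * 2.618034 = 198.970583
b_76 = floor(k * phi^2) = 198 (check: a_76 + k = 122 + 76 = 198)

198


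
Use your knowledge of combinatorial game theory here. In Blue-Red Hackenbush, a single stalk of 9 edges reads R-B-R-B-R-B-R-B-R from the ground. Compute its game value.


Edges (from ground): R-B-R-B-R-B-R-B-R
By Berlekamp's sign-expansion rule, a Blue-Red Hackenbush stalk has the value of the surreal number whose sign sequence is the edge sequence with B -> + and R -> -.
Sign sequence: -+-+-+-+-
Trace the sign expansion in the surreal number tree, starting from 0:
Edge 1: R (sign -) -> bounds (-inf, 0), value = -1
Edge 2: B (sign +) -> bounds (-1, 0), value = -1/2
Edge 3: R (sign -) -> bounds (-1, -1/2), value = -3/4
Edge 4: B (sign +) -> bounds (-3/4, -1/2), value = -5/8
Edge 5: R (sign -) -> bounds (-3/4, -5/8), value = -11/16
Edge 6: B (sign +) -> bounds (-11/16, -5/8), value = -21/32
Edge 7: R (sign -) -> bounds (-11/16, -21/32), value = -43/64
Edge 8: B (sign +) -> bounds (-43/64, -21/32), value = -85/128
Edge 9: R (sign -) -> bounds (-43/64, -85/128), value = -171/256
Game value = -171/256

-171/256


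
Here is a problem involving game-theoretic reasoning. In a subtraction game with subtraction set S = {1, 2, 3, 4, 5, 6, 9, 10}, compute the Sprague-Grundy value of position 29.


The subtraction set is S = {1, 2, 3, 4, 5, 6, 9, 10}.
G(k) = mex{ G(k - s) : s in S, s <= k }. We compute iteratively: G(0) = 0.
G(1) = mex({0}) = 1
G(2) = mex({0, 1}) = 2
G(3) = mex({0, 1, 2}) = 3
G(4) = mex({0, 1, 2, 3}) = 4
G(5) = mex({0, 1, 2, 3, 4}) = 5
G(6) = mex({0, 1, 2, 3, 4, 5}) = 6
G(7) = mex({1, 2, 3, 4, 5, 6}) = 0
G(8) = mex({0, 2, 3, 4, 5, 6}) = 1
G(9) = mex({0, 1, 3, 4, 5, 6}) = 2
G(10) = mex({0, 1, 2, 4, 5, 6}) = 3
G(11) = mex({0, 1, 2, 3, 5, 6}) = 4
G(12) = mex({0, 1, 2, 3, 4, 6}) = 5
G(13) = mex({0, 1, 2, 3, 4, 5}) = 6
G(14) = mex({1, 2, 3, 4, 5, 6}) = 0
G(15) = mex({0, 2, 3, 4, 5, 6}) = 1
G(16) = mex({0, 1, 3, 4, 5, 6}) = 2
Observe that G(7)..G(16) = 0, 1, 2, 3, 4, 5, 6, 0, 1, 2 repeats G(0)..G(9) = 0, 1, 2, 3, 4, 5, 6, 0, 1, 2.
For k >= max(S) = 10, G(k) is determined by the previous 10 values G(k-10)..G(k-1); a window of 10 consecutive values has recurred shifted by 7, so by induction G(k + 7) = G(k) for all k >= 0: the sequence is periodic from the start with period 7.
One period: G(0..6) = 0, 1, 2, 3, 4, 5, 6.
29 mod 7 = 1, so G(29) = G(1) = 1.

1


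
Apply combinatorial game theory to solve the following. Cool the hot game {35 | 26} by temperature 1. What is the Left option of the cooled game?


Original game: {35 | 26} (a switch {a | b} with a > b).
Cooling by t (for t below the temperature (a - b)/2 = 9/2) taxes each move by t: {a | b} cooled by t is {a - t | b + t}.
Cooling amount: t = 1
Cooled Left option: 35 - 1 = 34
Cooled Right option: 26 + 1 = 27
Cooled game: {34 | 27}
Left option = 34

34


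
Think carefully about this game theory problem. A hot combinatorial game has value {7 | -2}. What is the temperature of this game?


The game is {7 | -2}, a switch {a | b} with numbers a > b.
Cooling {a | b} by t gives {a - t | b + t}, which stops being hot when a - t = b + t, i.e. at t = (a - b)/2. So the temperature of a switch is (a - b)/2.
Temperature = (Left option - Right option) / 2
= (7 - (-2)) / 2
= 9 / 2
= 9/2

9/2


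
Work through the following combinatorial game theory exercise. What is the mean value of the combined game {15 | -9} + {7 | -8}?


G1 = {15 | -9}, G2 = {7 | -8}
Each is a switch {a | b} with numbers a > b; its mean value is (a + b)/2, and mean value is additive over game sums: m(G1 + G2) = m(G1) + m(G2).
Mean of G1 = (15 + (-9))/2 = 6/2 = 3
Mean of G2 = (7 + (-8))/2 = -1/2 = -1/2
Mean of G1 + G2 = 3 + -1/2 = 5/2

5/2


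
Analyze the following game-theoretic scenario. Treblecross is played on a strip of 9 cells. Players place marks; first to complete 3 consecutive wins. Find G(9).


Treblecross: place X on empty cells; 3-in-a-row wins.
Playing within two cells of an existing X lets the opponent win at once, so sensible play treats the cells i-2..i+2 around each X as dead. The player left with no safe cell loses, so this is a normal-play take-away game on strips of safe cells.
Placing X at cell i (0-indexed) of a strip of k safe cells leaves independent strips of sizes max(0, i-2) and max(0, k-i-3). Hence G(k) = mex{ G(max(0,i-2)) XOR G(max(0,k-i-3)) : 0 <= i < k }, with G(0) = 0.
G(1): splits (0,0):0^0=0 -> mex({0}) = 1
G(2): splits (0,0):0^0=0 -> mex({0}) = 1
G(3): splits (0,0):0^0=0 -> mex({0}) = 1
G(4): splits (0,1):0^1=1 (0,0):0^0=0 -> mex({0, 1}) = 2
G(5): splits (0,2):0^1=1 (0,1):0^1=1 (0,0):0^0=0 -> mex({0, 1}) = 2
G(6) = mex({1}) = 0
G(7) = mex({0, 1, 2}) = 3
G(8) = mex({0, 1, 2}) = 3
G(9) = mex({0, 2}) = 1
Therefore G(9) = 1.

1


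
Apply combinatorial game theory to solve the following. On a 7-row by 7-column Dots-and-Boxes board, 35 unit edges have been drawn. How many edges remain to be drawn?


Grid: 7 x 7 boxes, i.e. 8 rows and 8 columns of dots.
Horizontal edges: (rows + 1) * cols = 8 * 7 = 56
Vertical edges: rows * (cols + 1) = 7 * 8 = 56
Total edges: 56 + 56 = 112
Edges drawn: 35
Remaining: 112 - 35 = 77

77


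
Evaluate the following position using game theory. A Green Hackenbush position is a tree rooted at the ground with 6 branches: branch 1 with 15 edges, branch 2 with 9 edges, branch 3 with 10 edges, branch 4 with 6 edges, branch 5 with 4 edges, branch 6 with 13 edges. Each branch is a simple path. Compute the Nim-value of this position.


The tree has 6 branches from the ground vertex.
In Green Hackenbush, the Nim-value of a simple path of length k is k.
Branch 1: length 15, Nim-value = 15
Branch 2: length 9, Nim-value = 9
Branch 3: length 10, Nim-value = 10
Branch 4: length 6, Nim-value = 6
Branch 5: length 4, Nim-value = 4
Branch 6: length 13, Nim-value = 13
Total Nim-value = XOR of all branch values:
0 XOR 15 = 15
15 XOR 9 = 6
6 XOR 10 = 12
12 XOR 6 = 10
10 XOR 4 = 14
14 XOR 13 = 3
Nim-value of the tree = 3

3


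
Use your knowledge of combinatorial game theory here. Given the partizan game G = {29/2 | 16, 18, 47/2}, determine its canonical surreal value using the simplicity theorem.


Left options: {29/2}, max = 29/2
Right options: {16, 18, 47/2}, min = 16
All options are numbers and max(Left) < min(Right), so by the simplicity theorem the value is the simplest (earliest-born) number strictly between 29/2 and 16.
The only integer strictly between 29/2 and 16 is 15.
No non-integer in the interval can be simpler: if x is a non-integer in the interval, then floor(x) or ceil(x) also lies in the interval (the interval contains an integer), and both are proper prefixes of x's sign expansion, i.e. born earlier. So the game value is 15.
Game value = 15

15


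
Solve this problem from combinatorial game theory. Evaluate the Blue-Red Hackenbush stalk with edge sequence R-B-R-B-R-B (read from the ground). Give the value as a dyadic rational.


Edges (from ground): R-B-R-B-R-B
By Berlekamp's sign-expansion rule, a Blue-Red Hackenbush stalk has the value of the surreal number whose sign sequence is the edge sequence with B -> + and R -> -.
Sign sequence: -+-+-+
Trace the sign expansion in the surreal number tree, starting from 0:
Edge 1: R (sign -) -> bounds (-inf, 0), value = -1
Edge 2: B (sign +) -> bounds (-1, 0), value = -1/2
Edge 3: R (sign -) -> bounds (-1, -1/2), value = -3/4
Edge 4: B (sign +) -> bounds (-3/4, -1/2), value = -5/8
Edge 5: R (sign -) -> bounds (-3/4, -5/8), value = -11/16
Edge 6: B (sign +) -> bounds (-11/16, -5/8), value = -21/32
Game value = -21/32

-21/32


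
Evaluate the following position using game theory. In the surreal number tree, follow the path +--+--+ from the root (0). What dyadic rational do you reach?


Sign expansion: +--+--+
Rule: track bounds (lo, hi), initially (-inf, +inf). On '+', the current value becomes lo and we move to the simplest number in (value, hi): value + 1 if hi = +inf, otherwise the midpoint (value + hi)/2. On '-', the current value becomes hi and we move to value - 1 if lo = -inf, otherwise the midpoint (lo + value)/2.
Start at 0.
Step 1: sign = +, move right. Bounds: (0, +inf). Value = 1
Step 2: sign = -, move left. Bounds: (0, 1). Value = 1/2
Step 3: sign = -, move left. Bounds: (0, 1/2). Value = 1/4
Step 4: sign = +, move right. Bounds: (1/4, 1/2). Value = 3/8
Step 5: sign = -, move left. Bounds: (1/4, 3/8). Value = 5/16
Step 6: sign = -, move left. Bounds: (1/4, 5/16). Value = 9/32
Step 7: sign = +, move right. Bounds: (9/32, 5/16). Value = 19/64
The surreal number with sign expansion +--+--+ is 19/64.

19/64


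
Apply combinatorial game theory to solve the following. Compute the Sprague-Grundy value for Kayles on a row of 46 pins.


Kayles: a move removes 1 or 2 adjacent pins from a contiguous row.
Removing pins from a row of k leaves two independent rows (a, b) with a + b = k - 1 (one pin) or a + b = k - 2 (two pins); an end removal gives a = 0.
By Sprague-Grundy, G(k) = mex{ G(a) XOR G(b) } over all these splits. G(0) = 0.
G(1): splits (0,0):0^0=0 -> mex({0}) = 1
G(2): splits (0,1):0^1=1 (0,0):0^0=0 -> mex({0, 1}) = 2
G(3): splits (0,2):0^2=2 (1,1):1^1=0 (0,1):0^1=1 -> mex({0, 1, 2}) = 3
G(4): splits (0,3):0^3=3 (1,2):1^2=3 (0,2):0^2=2 (1,1):1^1=0 -> mex({0, 2, 3}) = 1
G(5): splits (0,4):0^1=1 (1,3):1^3=2 (2,2):2^2=0 (0,3):0^3=3 (1,2):1^2=3 -> mex({0, 1, 2, 3}) = 4
G(6) = mex({0, 1, 2, 4}) = 3
G(7) = mex({0, 1, 3, 4, 5}) = 2
G(8) = mex({0, 2, 3, 5, 6}) = 1
G(9) = mex({0, 1, 2, 3, 6, 7}) = 4
G(10) = mex({0, 1, 3, 4, 5, 7}) = 2
G(11) = mex({0, 1, 2, 3, 4, 5}) = 6
G(12) = mex({0, 1, 2, 3, 5, 6, 7}) = 4
G(13) = mex({0, 2, 3, 4, 6, 7}) = 1
G(14) = mex({0, 1, 4, 5, 6, 7}) = 2
G(15) = mex({0, 1, 2, 3, 4, 5, 6}) = 7
G(16) = mex({0, 2, 3, 5, 6, 7}) = 1
G(17) = mex({0, 1, 2, 3, 5, 6, 7}) = 4
G(18) = mex({0, 1, 2, 4, 5, 6}) = 3
G(19) = mex({0, 1, 3, 4, 5, 7}) = 2
G(20) = mex({0, 2, 3, 4, 5, 6, 7}) = 1
G(21) = mex({0, 1, 2, 3, 5, 6, 7}) = 4
G(22) = mex({0, 1, 2, 3, 4, 5, 7}) = 6
G(23) = mex({0, 1, 2, 3, 4, 5, 6}) = 7
G(24) = mex({0, 1, 2, 3, 5, 6, 7}) = 4
G(25) = mex({0, 2, 3, 4, 6, 7}) = 1
G(26) = mex({0, 1, 3, 4, 5, 6, 7}) = 2
G(27) = mex({0, 1, 2, 3, 4, 5, 6, 7}) = 8
G(28) = mex({0, 1, 2, 3, 4, 6, 7, 8}) = 5
G(29) = mex({0, 1, 2, 3, 5, 6, 7, 8, 9}) = 4
G(30) = mex({0, 1, 2, 3, 4, 5, 6, 9, 10}) = 7
G(31) = mex({0, 1, 3, 4, 5, 7, 10, 11}) = 2
G(32) = mex({0, 2, 3, 4, 5, 6, 7, 9, 11}) = 1
G(33) = mex({0, 1, 2, 3, 4, 5, 6, 7, 9, 12}) = 8
G(34) = mex({0, 1, 2, 3, 4, 5, 7, 8, 11, 12}) = 6
G(35) = mex({0, 1, 2, 3, 4, 5, 6, 8, 9, 10, 11}) = 7
G(36) = mex({0, 1, 2, 3, 5, 6, 7, 9, 10}) = 4
G(37) = mex({0, 2, 3, 4, 6, 7, 9, 10, 11, 12}) = 1
G(38) = mex({0, 1, 3, 4, 5, 6, 7, 9, 10, 11, 12}) = 2
G(39) = mex({0, 1, 2, 4, 5, 6, 7, 9, 10, 12, 14}) = 3
G(40) = mex({0, 2, 3, 4, 6, 7, 11, 12, 14}) = 1
G(41) = mex({0, 1, 2, 3, 5, 6, 7, 9, 10, 11, 12}) = 4
G(42) = mex({0, 1, 2, 3, 4, 5, 6, 9, 10}) = 7
G(43) = mex({0, 1, 3, 4, 5, 7, 9, 10, 12, 15}) = 2
G(44) = mex({0, 2, 3, 4, 5, 6, 7, 9, 10, 12, 15}) = 1
G(45) = mex({0, 1, 2, 3, 4, 5, 6, 7, 9, 10, 12, 14}) = 8
G(46) = mex({0, 1, 3, 4, 5, 7, 8, 11, 12, 14}) = 2
Therefore G(46) = 2.

2


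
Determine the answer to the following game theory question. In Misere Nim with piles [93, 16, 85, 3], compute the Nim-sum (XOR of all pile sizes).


We need the XOR (exclusive or) of all pile sizes.
After XOR-ing pile 1 (size 93): 0 XOR 93 = 93
After XOR-ing pile 2 (size 16): 93 XOR 16 = 77
After XOR-ing pile 3 (size 85): 77 XOR 85 = 24
After XOR-ing pile 4 (size 3): 24 XOR 3 = 27
The Nim-value of this position is 27.

27


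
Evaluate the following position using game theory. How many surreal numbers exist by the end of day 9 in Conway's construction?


Day 0: {|} = 0 is born. Count = 1.
Day n: the number of surreal numbers born by day n is 2^(n+1) - 1.
By day 0: 2^1 - 1 = 1
By day 1: 2^2 - 1 = 3
By day 2: 2^3 - 1 = 7
By day 3: 2^4 - 1 = 15
By day 4: 2^5 - 1 = 31
By day 5: 2^6 - 1 = 63
By day 6: 2^7 - 1 = 127
By day 7: 2^8 - 1 = 255
By day 8: 2^9 - 1 = 511
By day 9: 2^10 - 1 = 1023
By day 9: 1023 surreal numbers.

1023


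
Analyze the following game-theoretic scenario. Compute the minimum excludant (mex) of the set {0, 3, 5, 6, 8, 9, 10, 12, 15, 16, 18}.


Set = {0, 3, 5, 6, 8, 9, 10, 12, 15, 16, 18}
0 is in the set.
1 is NOT in the set. This is the mex.
mex = 1

1


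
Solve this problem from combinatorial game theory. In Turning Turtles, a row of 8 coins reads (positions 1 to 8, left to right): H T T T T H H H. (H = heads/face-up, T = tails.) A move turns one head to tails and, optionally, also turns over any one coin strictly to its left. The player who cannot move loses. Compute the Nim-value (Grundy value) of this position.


Coins: H T T T T H H H
Key fact: a single head at position k behaves exactly like a Nim heap of size k (turning it to T and optionally flipping a coin at j < k corresponds to moving the heap from k to j, or to 0), and heads combine as a disjunctive sum (two heads at the same place would cancel, matching j XOR j = 0). So the Nim-value is the XOR of the 1-indexed positions of the heads.
Face-up positions (1-indexed): [1, 6, 7, 8]
XOR 0 with 1: 0 XOR 1 = 1
XOR 1 with 6: 1 XOR 6 = 7
XOR 7 with 7: 7 XOR 7 = 0
XOR 0 with 8: 0 XOR 8 = 8
Nim-value = 8

8


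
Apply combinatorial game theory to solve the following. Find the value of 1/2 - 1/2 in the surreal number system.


x = 1/2, y = 1/2
Converting to common denominator: 2
x = 1/2, y = 1/2
x - y = 1/2 - 1/2 = 0

0


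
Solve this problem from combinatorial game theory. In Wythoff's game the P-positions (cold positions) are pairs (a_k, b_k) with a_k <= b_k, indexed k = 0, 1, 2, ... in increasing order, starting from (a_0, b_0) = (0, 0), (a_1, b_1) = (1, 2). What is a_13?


By Wythoff's theorem, a_k = floor(k * phi) and b_k = floor(k * phi^2) = a_k + k, where phi = (1 + sqrt(5))/2 is the golden ratio.
phi = (1 + sqrt(5))/2 = 1.618034
k = 13
k * phi = 13 * 1.618034 = 21.034442
a_13 = floor(k * phi) = 21

21


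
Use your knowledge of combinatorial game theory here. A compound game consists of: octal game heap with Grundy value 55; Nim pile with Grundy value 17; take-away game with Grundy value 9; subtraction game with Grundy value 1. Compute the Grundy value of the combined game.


By the Sprague-Grundy theorem, the Grundy value of a sum of games is the XOR of individual Grundy values.
octal game heap: Grundy value = 55. Running XOR: 0 XOR 55 = 55
Nim pile: Grundy value = 17. Running XOR: 55 XOR 17 = 38
take-away game: Grundy value = 9. Running XOR: 38 XOR 9 = 47
subtraction game: Grundy value = 1. Running XOR: 47 XOR 1 = 46
The combined Grundy value is 46.

46


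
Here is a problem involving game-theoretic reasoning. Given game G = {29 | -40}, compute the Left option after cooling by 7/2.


Original game: {29 | -40} (a switch {a | b} with a > b).
Cooling by t (for t below the temperature (a - b)/2 = 69/2) taxes each move by t: {a | b} cooled by t is {a - t | b + t}.
Cooling amount: t = 7/2
Cooled Left option: 29 - 7/2 = 51/2
Cooled Right option: -40 + 7/2 = -73/2
Cooled game: {51/2 | -73/2}
Left option = 51/2

51/2


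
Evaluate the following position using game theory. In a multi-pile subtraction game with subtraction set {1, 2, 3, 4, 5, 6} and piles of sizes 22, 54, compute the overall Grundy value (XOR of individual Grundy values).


Subtraction set: {1, 2, 3, 4, 5, 6}
For this subtraction set, G(n) = n mod 7 (period = max + 1 = 7).
Pile 1 (size 22): G(22) = 22 mod 7 = 1
Pile 2 (size 54): G(54) = 54 mod 7 = 5
Total Grundy value = XOR of all: 1 XOR 5 = 4

4


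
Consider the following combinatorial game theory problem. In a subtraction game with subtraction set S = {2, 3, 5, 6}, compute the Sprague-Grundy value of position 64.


The subtraction set is S = {2, 3, 5, 6}.
G(k) = mex{ G(k - s) : s in S, s <= k }. We compute iteratively: G(0) = 0.
G(1) = mex({}) = 0
G(2) = mex({0}) = 1
G(3) = mex({0}) = 1
G(4) = mex({0, 1}) = 2
G(5) = mex({0, 1}) = 2
G(6) = mex({0, 1, 2}) = 3
G(7) = mex({0, 1, 2}) = 3
G(8) = mex({1, 2, 3}) = 0
G(9) = mex({1, 2, 3}) = 0
G(10) = mex({0, 2, 3}) = 1
G(11) = mex({0, 2, 3}) = 1
G(12) = mex({0, 1, 3}) = 2
G(13) = mex({0, 1, 3}) = 2
Observe that G(8)..G(13) = 0, 0, 1, 1, 2, 2 repeats G(0)..G(5) = 0, 0, 1, 1, 2, 2.
For k >= max(S) = 6, G(k) is determined by the previous 6 values G(k-6)..G(k-1); a window of 6 consecutive values has recurred shifted by 8, so by induction G(k + 8) = G(k) for all k >= 0: the sequence is periodic from the start with period 8.
One period: G(0..7) = 0, 0, 1, 1, 2, 2, 3, 3.
64 mod 8 = 0, so G(64) = G(0) = 0.

0


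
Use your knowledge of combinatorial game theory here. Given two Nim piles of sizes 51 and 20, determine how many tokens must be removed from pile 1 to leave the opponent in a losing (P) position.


Piles: 51 and 20
Current XOR: 51 XOR 20 = 39 (non-zero, so this is an N-position).
To make the XOR zero, we need to find a move that balances the piles.
For pile 1 (size 51): target = 51 XOR 39 = 20
We reduce pile 1 from 51 to 20.
Tokens removed: 51 - 20 = 31
Verification: 20 XOR 20 = 0

31


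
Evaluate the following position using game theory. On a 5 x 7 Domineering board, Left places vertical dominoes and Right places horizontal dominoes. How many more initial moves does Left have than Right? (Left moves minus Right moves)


Board is 5 x 7 (rows x cols).
Left (vertical) placements: (rows-1) * cols = 4 * 7 = 28
Right (horizontal) placements: rows * (cols-1) = 5 * 6 = 30
Advantage = Left - Right = 28 - 30 = -2

-2


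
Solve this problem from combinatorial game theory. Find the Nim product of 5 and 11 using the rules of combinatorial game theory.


Nim multiplication is bilinear over XOR: (u XOR v) * w = (u*w) XOR (v*w).
So we split each operand into its bit components and XOR the pairwise Nim products.
5 = 1 + 4 (as XOR of powers of 2).
11 = 1 + 2 + 8 (as XOR of powers of 2).
Using the standard Nim-product table on single bits:
  2*2 = 3,   2*4 = 8,   2*8 = 12,
  4*4 = 6,   4*8 = 11,  8*8 = 13,
and  1*x = x (identity), k*l = l*k (commutative).
Pairwise Nim products:
  1 * 1 = 1
  1 * 2 = 2
  1 * 8 = 8
  4 * 1 = 4
  4 * 2 = 8
  4 * 8 = 11
XOR them: 1 XOR 2 XOR 8 XOR 4 XOR 8 XOR 11 = 12.
Result: 5 * 11 = 12 (in Nim).

12


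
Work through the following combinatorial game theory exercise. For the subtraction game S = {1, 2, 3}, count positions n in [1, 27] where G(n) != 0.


Subtraction set S = {1, 2, 3}, so G(n) = n mod 4.
G(n) = 0 when n is a multiple of 4.
Multiples of 4 in [1, 27]: 6
N-positions (nonzero Grundy) = 27 - 6 = 21

21


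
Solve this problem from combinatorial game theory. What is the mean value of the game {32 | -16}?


Game = {32 | -16}, a switch {a | b} with numbers a > b.
Its thermograph has left wall a - t and right wall b + t, which meet at t = (a - b)/2, where both equal (a + b)/2. So the mast (mean value) is at (a + b)/2.
Mean = (32 + (-16))/2 = 16/2 = 8

8


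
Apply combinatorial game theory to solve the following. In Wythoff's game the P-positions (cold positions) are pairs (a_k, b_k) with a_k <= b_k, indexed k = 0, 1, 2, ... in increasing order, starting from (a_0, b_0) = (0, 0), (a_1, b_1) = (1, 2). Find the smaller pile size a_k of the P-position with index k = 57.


By Wythoff's theorem, a_k = floor(k * phi) and b_k = floor(k * phi^2) = a_k + k, where phi = (1 + sqrt(5))/2 is the golden ratio.
phi = (1 + sqrt(5))/2 = 1.618034
k = 57
k * phi = 57 * 1.618034 = 92.227937
a_57 = floor(k * phi) = 92

92


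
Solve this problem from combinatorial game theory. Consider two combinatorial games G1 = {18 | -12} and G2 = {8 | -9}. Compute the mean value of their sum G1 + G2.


G1 = {18 | -12}, G2 = {8 | -9}
Each is a switch {a | b} with numbers a > b; its mean value is (a + b)/2, and mean value is additive over game sums: m(G1 + G2) = m(G1) + m(G2).
Mean of G1 = (18 + (-12))/2 = 6/2 = 3
Mean of G2 = (8 + (-9))/2 = -1/2 = -1/2
Mean of G1 + G2 = 3 + -1/2 = 5/2

5/2


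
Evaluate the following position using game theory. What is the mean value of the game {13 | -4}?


Game = {13 | -4}, a switch {a | b} with numbers a > b.
Its thermograph has left wall a - t and right wall b + t, which meet at t = (a - b)/2, where both equal (a + b)/2. So the mast (mean value) is at (a + b)/2.
Mean = (13 + (-4))/2 = 9/2 = 9/2

9/2


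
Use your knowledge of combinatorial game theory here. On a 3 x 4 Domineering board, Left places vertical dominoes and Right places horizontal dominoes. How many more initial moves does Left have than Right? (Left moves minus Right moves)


Board is 3 x 4 (rows x cols).
Left (vertical) placements: (rows-1) * cols = 2 * 4 = 8
Right (horizontal) placements: rows * (cols-1) = 3 * 3 = 9
Advantage = Left - Right = 8 - 9 = -1

-1


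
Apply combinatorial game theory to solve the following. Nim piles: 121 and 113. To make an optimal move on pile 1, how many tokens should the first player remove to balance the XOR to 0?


Piles: 121 and 113
Current XOR: 121 XOR 113 = 8 (non-zero, so this is an N-position).
To make the XOR zero, we need to find a move that balances the piles.
For pile 1 (size 121): target = 121 XOR 8 = 113
We reduce pile 1 from 121 to 113.
Tokens removed: 121 - 113 = 8
Verification: 113 XOR 113 = 0

8


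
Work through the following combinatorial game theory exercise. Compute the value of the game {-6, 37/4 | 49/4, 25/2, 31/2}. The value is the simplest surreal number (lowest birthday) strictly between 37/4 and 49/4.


Left options: {-6, 37/4}, max = 37/4
Right options: {49/4, 25/2, 31/2}, min = 49/4
All options are numbers and max(Left) < min(Right), so by the simplicity theorem the value is the simplest (earliest-born) number strictly between 37/4 and 49/4.
Integers 10 through 12 all lie strictly between 37/4 and 49/4.
Among integers, the simplest (lowest birthday = smallest |n|; 0 is born on day 0, +-n on day n) is 10.
No non-integer in the interval can be simpler: if x is a non-integer in the interval, then floor(x) or ceil(x) also lies in the interval (the interval contains an integer), and both are proper prefixes of x's sign expansion, i.e. born earlier. So the game value is 10.
Game value = 10

10


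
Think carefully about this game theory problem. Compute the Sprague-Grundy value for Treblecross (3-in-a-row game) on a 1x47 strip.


Treblecross: place X on empty cells; 3-in-a-row wins.
Playing within two cells of an existing X lets the opponent win at once, so sensible play treats the cells i-2..i+2 around each X as dead. The player left with no safe cell loses, so this is a normal-play take-away game on strips of safe cells.
Placing X at cell i (0-indexed) of a strip of k safe cells leaves independent strips of sizes max(0, i-2) and max(0, k-i-3). Hence G(k) = mex{ G(max(0,i-2)) XOR G(max(0,k-i-3)) : 0 <= i < k }, with G(0) = 0.
G(1): splits (0,0):0^0=0 -> mex({0}) = 1
G(2): splits (0,0):0^0=0 -> mex({0}) = 1
G(3): splits (0,0):0^0=0 -> mex({0}) = 1
G(4): splits (0,1):0^1=1 (0,0):0^0=0 -> mex({0, 1}) = 2
G(5): splits (0,2):0^1=1 (0,1):0^1=1 (0,0):0^0=0 -> mex({0, 1}) = 2
G(6) = mex({1}) = 0
G(7) = mex({0, 1, 2}) = 3
G(8) = mex({0, 1, 2}) = 3
G(9) = mex({0, 2}) = 1
G(10) = mex({0, 2, 3}) = 1
G(11) = mex({0, 3}) = 1
G(12) = mex({1, 3}) = 0
G(13) = mex({0, 1, 2, 3}) = 4
G(14) = mex({0, 1, 2}) = 3
G(15) = mex({0, 1, 2}) = 3
G(16) = mex({0, 1, 2, 4}) = 3
G(17) = mex({0, 1, 3, 4}) = 2
G(18) = mex({0, 1, 3, 4}) = 2
G(19) = mex({0, 1, 3, 5}) = 2
G(20) = mex({0, 1, 2, 3, 5}) = 4
G(21) = mex({0, 1, 2, 3, 5}) = 4
G(22) = mex({1, 2, 6}) = 0
G(23) = mex({0, 1, 2, 3, 4, 6}) = 5
G(24) = mex({0, 1, 2, 3, 4}) = 5
G(25) = mex({0, 1, 3, 4, 7}) = 2
G(26) = mex({0, 1, 3, 4, 5, 7}) = 2
G(27) = mex({0, 1, 3, 5}) = 2
G(28) = mex({0, 1, 2, 5}) = 3
G(29) = mex({0, 1, 2, 4, 5, 6}) = 3
G(30) = mex({1, 2, 4, 6}) = 0
G(31) = mex({0, 1, 2, 3, 4, 6}) = 5
G(32) = mex({1, 2, 3, 4, 7}) = 0
G(33) = mex({0, 3, 7}) = 1
G(34) = mex({0, 2, 3, 5, 7}) = 1
G(35) = mex({0, 2, 3, 5, 6}) = 1
G(36) = mex({0, 1, 2, 5, 6}) = 3
G(37) = mex({0, 1, 2, 4, 5, 6}) = 3
G(38) = mex({0, 1, 2, 4}) = 3
G(39) = mex({0, 1, 2, 3, 4, 7}) = 5
G(40) = mex({0, 1, 2, 3, 4, 5, 7}) = 6
G(41) = mex({0, 1, 2, 3, 5, 7}) = 4
G(42) = mex({0, 1, 2, 3, 5, 6, 7}) = 4
G(43) = mex({0, 2, 3, 5, 6}) = 1
G(44) = mex({1, 2, 3, 4, 5, 6}) = 0
G(45) = mex({0, 1, 2, 3, 4, 6, 7}) = 5
G(46) = mex({0, 1, 2, 3, 4, 7}) = 5
G(47) = mex({0, 1, 2, 3, 4, 5, 7}) = 6
Therefore G(47) = 6.

6


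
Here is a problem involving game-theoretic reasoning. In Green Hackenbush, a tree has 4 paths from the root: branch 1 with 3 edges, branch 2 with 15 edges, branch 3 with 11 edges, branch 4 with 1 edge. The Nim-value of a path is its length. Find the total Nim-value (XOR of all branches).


The tree has 4 branches from the ground vertex.
In Green Hackenbush, the Nim-value of a simple path of length k is k.
Branch 1: length 3, Nim-value = 3
Branch 2: length 15, Nim-value = 15
Branch 3: length 11, Nim-value = 11
Branch 4: length 1, Nim-value = 1
Total Nim-value = XOR of all branch values:
0 XOR 3 = 3
3 XOR 15 = 12
12 XOR 11 = 7
7 XOR 1 = 6
Nim-value of the tree = 6

6


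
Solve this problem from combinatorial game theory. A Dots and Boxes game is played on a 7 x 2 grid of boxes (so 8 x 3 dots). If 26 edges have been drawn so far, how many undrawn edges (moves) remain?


Grid: 7 x 2 boxes, i.e. 8 rows and 3 columns of dots.
Horizontal edges: (rows + 1) * cols = 8 * 2 = 16
Vertical edges: rows * (cols + 1) = 7 * 3 = 21
Total edges: 16 + 21 = 37
Edges drawn: 26
Remaining: 37 - 26 = 11

11


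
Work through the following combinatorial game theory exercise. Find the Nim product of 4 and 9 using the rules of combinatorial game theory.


Nim multiplication is bilinear over XOR: (u XOR v) * w = (u*w) XOR (v*w).
So we split each operand into its bit components and XOR the pairwise Nim products.
4 = 4 (as XOR of powers of 2).
9 = 1 + 8 (as XOR of powers of 2).
Using the standard Nim-product table on single bits:
  2*2 = 3,   2*4 = 8,   2*8 = 12,
  4*4 = 6,   4*8 = 11,  8*8 = 13,
and  1*x = x (identity), k*l = l*k (commutative).
Pairwise Nim products:
  4 * 1 = 4
  4 * 8 = 11
XOR them: 4 XOR 11 = 15.
Result: 4 * 9 = 15 (in Nim).

15


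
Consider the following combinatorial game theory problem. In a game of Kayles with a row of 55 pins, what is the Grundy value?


Kayles: a move removes 1 or 2 adjacent pins from a contiguous row.
Removing pins from a row of k leaves two independent rows (a, b) with a + b = k - 1 (one pin) or a + b = k - 2 (two pins); an end removal gives a = 0.
By Sprague-Grundy, G(k) = mex{ G(a) XOR G(b) } over all these splits. G(0) = 0.
G(1): splits (0,0):0^0=0 -> mex({0}) = 1
G(2): splits (0,1):0^1=1 (0,0):0^0=0 -> mex({0, 1}) = 2
G(3): splits (0,2):0^2=2 (1,1):1^1=0 (0,1):0^1=1 -> mex({0, 1, 2}) = 3
G(4): splits (0,3):0^3=3 (1,2):1^2=3 (0,2):0^2=2 (1,1):1^1=0 -> mex({0, 2, 3}) = 1
G(5): splits (0,4):0^1=1 (1,3):1^3=2 (2,2):2^2=0 (0,3):0^3=3 (1,2):1^2=3 -> mex({0, 1, 2, 3}) = 4
G(6) = mex({0, 1, 2, 4}) = 3
G(7) = mex({0, 1, 3, 4, 5}) = 2
G(8) = mex({0, 2, 3, 5, 6}) = 1
G(9) = mex({0, 1, 2, 3, 6, 7}) = 4
G(10) = mex({0, 1, 3, 4, 5, 7}) = 2
G(11) = mex({0, 1, 2, 3, 4, 5}) = 6
G(12) = mex({0, 1, 2, 3, 5, 6, 7}) = 4
G(13) = mex({0, 2, 3, 4, 6, 7}) = 1
G(14) = mex({0, 1, 4, 5, 6, 7}) = 2
G(15) = mex({0, 1, 2, 3, 4, 5, 6}) = 7
G(16) = mex({0, 2, 3, 5, 6, 7}) = 1
G(17) = mex({0, 1, 2, 3, 5, 6, 7}) = 4
G(18) = mex({0, 1, 2, 4, 5, 6}) = 3
G(19) = mex({0, 1, 3, 4, 5, 7}) = 2
G(20) = mex({0, 2, 3, 4, 5, 6, 7}) = 1
G(21) = mex({0, 1, 2, 3, 5, 6, 7}) = 4
G(22) = mex({0, 1, 2, 3, 4, 5, 7}) = 6
G(23) = mex({0, 1, 2, 3, 4, 5, 6}) = 7
G(24) = mex({0, 1, 2, 3, 5, 6, 7}) = 4
G(25) = mex({0, 2, 3, 4, 6, 7}) = 1
G(26) = mex({0, 1, 3, 4, 5, 6, 7}) = 2
G(27) = mex({0, 1, 2, 3, 4, 5, 6, 7}) = 8
G(28) = mex({0, 1, 2, 3, 4, 6, 7, 8}) = 5
G(29) = mex({0, 1, 2, 3, 5, 6, 7, 8, 9}) = 4
G(30) = mex({0, 1, 2, 3, 4, 5, 6, 9, 10}) = 7
G(31) = mex({0, 1, 3, 4, 5, 7, 10, 11}) = 2
G(32) = mex({0, 2, 3, 4, 5, 6, 7, 9, 11}) = 1
G(33) = mex({0, 1, 2, 3, 4, 5, 6, 7, 9, 12}) = 8
G(34) = mex({0, 1, 2, 3, 4, 5, 7, 8, 11, 12}) = 6
G(35) = mex({0, 1, 2, 3, 4, 5, 6, 8, 9, 10, 11}) = 7
G(36) = mex({0, 1, 2, 3, 5, 6, 7, 9, 10}) = 4
G(37) = mex({0, 2, 3, 4, 6, 7, 9, 10, 11, 12}) = 1
G(38) = mex({0, 1, 3, 4, 5, 6, 7, 9, 10, 11, 12}) = 2
G(39) = mex({0, 1, 2, 4, 5, 6, 7, 9, 10, 12, 14}) = 3
G(40) = mex({0, 2, 3, 4, 6, 7, 11, 12, 14}) = 1
G(41) = mex({0, 1, 2, 3, 5, 6, 7, 9, 10, 11, 12}) = 4
G(42) = mex({0, 1, 2, 3, 4, 5, 6, 9, 10}) = 7
G(43) = mex({0, 1, 3, 4, 5, 7, 9, 10, 12, 15}) = 2
G(44) = mex({0, 2, 3, 4, 5, 6, 7, 9, 10, 12, 15}) = 1
G(45) = mex({0, 1, 2, 3, 4, 5, 6, 7, 9, 10, 12, 14}) = 8
G(46) = mex({0, 1, 3, 4, 5, 7, 8, 11, 12, 14}) = 2
G(47) = mex({0, 1, 2, 3, 4, 5, 6, 8, 9, 10, 11, 12}) = 7
G(48) = mex({0, 1, 2, 3, 5, 6, 7, 9, 10}) = 4
G(49) = mex({0, 2, 3, 4, 6, 7, 9, 10, 11, 12, 15}) = 1
G(50) = mex({0, 1, 4, 5, 6, 7, 9, 11, 12, 14, 15}) = 2
G(51) = mex({0, 1, 2, 3, 4, 5, 6, 7, 9, 12, 14, 15}) = 8
G(52) = mex({0, 2, 3, 4, 5, 6, 7, 8, 11, 12, 15}) = 1
G(53) = mex({0, 1, 2, 3, 5, 6, 7, 8, 9, 10, 11, 12}) = 4
G(54) = mex({0, 1, 2, 3, 4, 5, 6, 9, 10}) = 7
G(55) = mex({0, 1, 3, 4, 5, 7, 9, 10, 11, 12}) = 2
Therefore G(55) = 2.

2


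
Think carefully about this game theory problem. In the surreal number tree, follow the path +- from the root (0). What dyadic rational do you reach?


Sign expansion: +-
Rule: track bounds (lo, hi), initially (-inf, +inf). On '+', the current value becomes lo and we move to the simplest number in (value, hi): value + 1 if hi = +inf, otherwise the midpoint (value + hi)/2. On '-', the current value becomes hi and we move to value - 1 if lo = -inf, otherwise the midpoint (lo + value)/2.
Start at 0.
Step 1: sign = +, move right. Bounds: (0, +inf). Value = 1
Step 2: sign = -, move left. Bounds: (0, 1). Value = 1/2
The surreal number with sign expansion +- is 1/2.

1/2


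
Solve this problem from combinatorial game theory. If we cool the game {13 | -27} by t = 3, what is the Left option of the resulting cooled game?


Original game: {13 | -27} (a switch {a | b} with a > b).
Cooling by t (for t below the temperature (a - b)/2 = 20) taxes each move by t: {a | b} cooled by t is {a - t | b + t}.
Cooling amount: t = 3
Cooled Left option: 13 - 3 = 10
Cooled Right option: -27 + 3 = -24
Cooled game: {10 | -24}
Left option = 10

10


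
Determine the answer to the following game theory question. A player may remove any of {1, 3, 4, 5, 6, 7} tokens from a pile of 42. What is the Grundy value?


The subtraction set is S = {1, 3, 4, 5, 6, 7}.
G(k) = mex{ G(k - s) : s in S, s <= k }. We compute iteratively: G(0) = 0.
G(1) = mex({0}) = 1
G(2) = mex({1}) = 0
G(3) = mex({0}) = 1
G(4) = mex({0, 1}) = 2
G(5) = mex({0, 1, 2}) = 3
G(6) = mex({0, 1, 3}) = 2
G(7) = mex({0, 1, 2}) = 3
G(8) = mex({0, 1, 2, 3}) = 4
G(9) = mex({0, 1, 2, 3, 4}) = 5
G(10) = mex({1, 2, 3, 5}) = 0
G(11) = mex({0, 2, 3, 4}) = 1
G(12) = mex({1, 2, 3, 4, 5}) = 0
G(13) = mex({0, 2, 3, 4, 5}) = 1
G(14) = mex({0, 1, 3, 4, 5}) = 2
G(15) = mex({0, 1, 2, 4, 5}) = 3
G(16) = mex({0, 1, 3, 5}) = 2
Observe that G(10)..G(16) = 0, 1, 0, 1, 2, 3, 2 repeats G(0)..G(6) = 0, 1, 0, 1, 2, 3, 2.
For k >= max(S) = 7, G(k) is determined by the previous 7 values G(k-7)..G(k-1); a window of 7 consecutive values has recurred shifted by 10, so by induction G(k + 10) = G(k) for all k >= 0: the sequence is periodic from the start with period 10.
One period: G(0..9) = 0, 1, 0, 1, 2, 3, 2, 3, 4, 5.
42 mod 10 = 2, so G(42) = G(2) = 0.

0


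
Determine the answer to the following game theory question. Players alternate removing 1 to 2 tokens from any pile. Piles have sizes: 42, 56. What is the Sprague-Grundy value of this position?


Subtraction set: {1, 2}
For this subtraction set, G(n) = n mod 3 (period = max + 1 = 3).
Pile 1 (size 42): G(42) = 42 mod 3 = 0
Pile 2 (size 56): G(56) = 56 mod 3 = 2
Total Grundy value = XOR of all: 0 XOR 2 = 2

2


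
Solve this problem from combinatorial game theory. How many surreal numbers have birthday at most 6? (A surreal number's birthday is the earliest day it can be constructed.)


Day 0: {|} = 0 is born. Count = 1.
Day n: the number of surreal numbers born by day n is 2^(n+1) - 1.
By day 0: 2^1 - 1 = 1
By day 1: 2^2 - 1 = 3
By day 2: 2^3 - 1 = 7
By day 3: 2^4 - 1 = 15
By day 4: 2^5 - 1 = 31
By day 5: 2^6 - 1 = 63
By day 6: 2^7 - 1 = 127
By day 6: 127 surreal numbers.

127


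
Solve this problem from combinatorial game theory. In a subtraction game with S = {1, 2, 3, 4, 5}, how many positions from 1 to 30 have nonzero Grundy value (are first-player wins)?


Subtraction set S = {1, 2, 3, 4, 5}, so G(n) = n mod 6.
G(n) = 0 when n is a multiple of 6.
Multiples of 6 in [1, 30]: 5
N-positions (nonzero Grundy) = 30 - 5 = 25

25


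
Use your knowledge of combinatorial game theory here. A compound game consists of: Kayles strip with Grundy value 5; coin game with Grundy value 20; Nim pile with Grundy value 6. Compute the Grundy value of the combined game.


By the Sprague-Grundy theorem, the Grundy value of a sum of games is the XOR of individual Grundy values.
Kayles strip: Grundy value = 5. Running XOR: 0 XOR 5 = 5
coin game: Grundy value = 20. Running XOR: 5 XOR 20 = 17
Nim pile: Grundy value = 6. Running XOR: 17 XOR 6 = 23
The combined Grundy value is 23.

23


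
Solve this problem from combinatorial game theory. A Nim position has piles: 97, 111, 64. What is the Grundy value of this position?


We need the XOR (exclusive or) of all pile sizes.
After XOR-ing pile 1 (size 97): 0 XOR 97 = 97
After XOR-ing pile 2 (size 111): 97 XOR 111 = 14
After XOR-ing pile 3 (size 64): 14 XOR 64 = 78
The Nim-value of this position is 78.

78


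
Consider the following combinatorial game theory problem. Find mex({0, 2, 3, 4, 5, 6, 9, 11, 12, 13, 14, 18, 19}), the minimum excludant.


Set = {0, 2, 3, 4, 5, 6, 9, 11, 12, 13, 14, 18, 19}
0 is in the set.
1 is NOT in the set. This is the mex.
mex = 1

1


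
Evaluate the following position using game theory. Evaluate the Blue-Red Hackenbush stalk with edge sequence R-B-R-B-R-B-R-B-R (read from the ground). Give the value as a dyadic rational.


Edges (from ground): R-B-R-B-R-B-R-B-R
By Berlekamp's sign-expansion rule, a Blue-Red Hackenbush stalk has the value of the surreal number whose sign sequence is the edge sequence with B -> + and R -> -.
Sign sequence: -+-+-+-+-
Trace the sign expansion in the surreal number tree, starting from 0:
Edge 1: R (sign -) -> bounds (-inf, 0), value = -1
Edge 2: B (sign +) -> bounds (-1, 0), value = -1/2
Edge 3: R (sign -) -> bounds (-1, -1/2), value = -3/4
Edge 4: B (sign +) -> bounds (-3/4, -1/2), value = -5/8
Edge 5: R (sign -) -> bounds (-3/4, -5/8), value = -11/16
Edge 6: B (sign +) -> bounds (-11/16, -5/8), value = -21/32
Edge 7: R (sign -) -> bounds (-11/16, -21/32), value = -43/64
Edge 8: B (sign +) -> bounds (-43/64, -21/32), value = -85/128
Edge 9: R (sign -) -> bounds (-43/64, -85/128), value = -171/256
Game value = -171/256

-171/256


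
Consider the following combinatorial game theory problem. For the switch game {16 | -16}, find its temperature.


The game is {16 | -16}, a switch {a | b} with numbers a > b.
Cooling {a | b} by t gives {a - t | b + t}, which stops being hot when a - t = b + t, i.e. at t = (a - b)/2. So the temperature of a switch is (a - b)/2.
Temperature = (Left option - Right option) / 2
= (16 - (-16)) / 2
= 32 / 2
= 16

16


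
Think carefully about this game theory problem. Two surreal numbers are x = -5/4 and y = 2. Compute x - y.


x = -5/4, y = 2
Converting to common denominator: 4
x = -5/4, y = 8/4
x - y = -5/4 - 2 = -13/4

-13/4


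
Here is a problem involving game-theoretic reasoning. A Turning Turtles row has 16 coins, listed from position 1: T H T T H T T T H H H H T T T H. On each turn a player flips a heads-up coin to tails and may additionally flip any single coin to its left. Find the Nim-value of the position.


Coins: T H T T H T T T H H H H T T T H
Key fact: a single head at position k behaves exactly like a Nim heap of size k (turning it to T and optionally flipping a coin at j < k corresponds to moving the heap from k to j, or to 0), and heads combine as a disjunctive sum (two heads at the same place would cancel, matching j XOR j = 0). So the Nim-value is the XOR of the 1-indexed positions of the heads.
Face-up positions (1-indexed): [2, 5, 9, 10, 11, 12, 16]
XOR 0 with 2: 0 XOR 2 = 2
XOR 2 with 5: 2 XOR 5 = 7
XOR 7 with 9: 7 XOR 9 = 14
XOR 14 with 10: 14 XOR 10 = 4
XOR 4 with 11: 4 XOR 11 = 15
XOR 15 with 12: 15 XOR 12 = 3
XOR 3 with 16: 3 XOR 16 = 19
Nim-value = 19

19
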